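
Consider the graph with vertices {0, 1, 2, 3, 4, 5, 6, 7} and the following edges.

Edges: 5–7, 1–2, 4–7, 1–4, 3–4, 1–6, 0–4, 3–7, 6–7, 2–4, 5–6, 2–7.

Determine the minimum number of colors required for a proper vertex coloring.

3

1, 2, 4 are pairwise adjacent, so at least 3 colors are needed.
3 colors suffice: color red → {0, 1, 7}; color blue → {4, 6}; color green → {2, 3, 5}. Each edge has distinct colors on its endpoints.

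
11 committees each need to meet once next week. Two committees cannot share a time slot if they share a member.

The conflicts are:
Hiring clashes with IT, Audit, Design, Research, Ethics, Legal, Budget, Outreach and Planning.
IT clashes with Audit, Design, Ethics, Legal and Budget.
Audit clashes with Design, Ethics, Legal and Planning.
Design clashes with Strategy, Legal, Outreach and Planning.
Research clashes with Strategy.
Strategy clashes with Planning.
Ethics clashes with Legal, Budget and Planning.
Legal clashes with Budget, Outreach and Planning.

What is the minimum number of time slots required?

5

Hiring, Audit, Ethics, Legal, Planning all conflict with each other, so at least 5 time slots are needed.
Using 5 time slots: Hiring=1, IT=4, Audit=5, Design=3, Research=2, Strategy=1, Ethics=3, Legal=2, Budget=5, Outreach=4, Planning=4. Each listed conflict is separated.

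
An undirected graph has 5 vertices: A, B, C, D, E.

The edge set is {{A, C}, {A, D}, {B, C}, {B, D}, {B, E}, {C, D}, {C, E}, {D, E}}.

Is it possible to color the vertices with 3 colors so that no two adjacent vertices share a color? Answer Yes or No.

No

B, C, D, E are mutually adjacent (a clique of size 4), so at least 4 colors are needed.
So 3 colors are not enough.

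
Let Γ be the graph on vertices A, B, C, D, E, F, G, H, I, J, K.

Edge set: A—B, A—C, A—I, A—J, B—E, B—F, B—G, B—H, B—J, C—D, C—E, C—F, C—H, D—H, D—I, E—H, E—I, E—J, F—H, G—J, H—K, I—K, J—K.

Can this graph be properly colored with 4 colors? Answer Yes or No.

Yes

The chromatic number is 3. C, D, H are pairwise adjacent, so at least 3 colors are needed.
A valid assignment using 3 colors: A=green, B=red, C=red, D=green, E=green, F=green, G=green, H=blue, I=red, J=blue, K=green.
Since 4 ≥ 3, a proper 4-coloring certainly exists.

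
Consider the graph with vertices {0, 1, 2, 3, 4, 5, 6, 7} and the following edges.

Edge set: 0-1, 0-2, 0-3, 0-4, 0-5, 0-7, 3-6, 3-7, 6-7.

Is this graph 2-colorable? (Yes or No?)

No

3, 6, 7 form a triangle, so at least 3 colors are needed.
So 2 colors are not enough.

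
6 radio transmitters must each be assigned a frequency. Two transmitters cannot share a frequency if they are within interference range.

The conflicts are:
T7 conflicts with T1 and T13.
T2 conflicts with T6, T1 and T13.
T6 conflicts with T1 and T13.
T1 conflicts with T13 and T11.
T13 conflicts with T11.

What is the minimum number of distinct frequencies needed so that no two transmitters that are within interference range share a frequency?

4

T2, T6, T1, T13 pairwise conflict, so at least 4 frequencies are needed.
4 frequencies suffice: frequency 1 → {T1}; frequency 2 → {T13}; frequency 3 → {T7, T2, T11}; frequency 4 → {T6}. No two conflicting transmitters share a frequency.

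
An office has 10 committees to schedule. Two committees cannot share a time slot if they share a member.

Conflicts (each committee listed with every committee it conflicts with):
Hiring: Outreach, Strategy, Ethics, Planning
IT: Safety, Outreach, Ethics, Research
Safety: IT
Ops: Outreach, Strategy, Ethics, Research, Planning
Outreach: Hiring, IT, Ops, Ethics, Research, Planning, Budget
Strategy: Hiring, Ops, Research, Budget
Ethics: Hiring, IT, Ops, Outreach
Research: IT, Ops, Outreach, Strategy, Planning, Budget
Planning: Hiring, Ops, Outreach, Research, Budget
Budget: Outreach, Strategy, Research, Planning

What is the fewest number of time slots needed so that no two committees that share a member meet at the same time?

4

Ops, Outreach, Research, Planning pairwise conflict, so at least 4 time slots are needed.
Using 4 time slots: Hiring=2, IT=3, Safety=1, Ops=3, Outreach=1, Strategy=1, Ethics=4, Research=2, Planning=4, Budget=3. No two conflicting committees share a time slot.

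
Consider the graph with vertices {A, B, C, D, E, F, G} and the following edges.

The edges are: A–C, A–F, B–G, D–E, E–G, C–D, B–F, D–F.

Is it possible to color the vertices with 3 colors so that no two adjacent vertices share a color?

Yes

The chromatic number is 3. The cycle B-F-D-E-G-B has odd length 5, so it cannot be 2-colored; at least 3 colors are needed.
3 colors suffice: color red → {C, E, F}; color blue → {A, B, D}; color green → {G}.
That is already a proper 3-coloring.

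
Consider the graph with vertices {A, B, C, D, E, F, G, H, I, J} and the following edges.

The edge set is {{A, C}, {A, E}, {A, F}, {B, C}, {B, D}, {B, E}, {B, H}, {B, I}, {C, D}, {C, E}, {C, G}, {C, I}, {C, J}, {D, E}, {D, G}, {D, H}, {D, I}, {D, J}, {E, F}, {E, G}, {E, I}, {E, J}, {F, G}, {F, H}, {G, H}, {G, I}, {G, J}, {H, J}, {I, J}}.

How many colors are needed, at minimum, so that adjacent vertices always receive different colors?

C, D, E, G, I, J form a clique, so at least 6 colors are needed.
6 colors suffice: color 1 → {E, H}; color 2 → {A, B, G}; color 3 → {D, F}; color 4 → {C}; color 5 → {J}; color 6 → {I}. Each edge has distinct colors on its endpoints.

6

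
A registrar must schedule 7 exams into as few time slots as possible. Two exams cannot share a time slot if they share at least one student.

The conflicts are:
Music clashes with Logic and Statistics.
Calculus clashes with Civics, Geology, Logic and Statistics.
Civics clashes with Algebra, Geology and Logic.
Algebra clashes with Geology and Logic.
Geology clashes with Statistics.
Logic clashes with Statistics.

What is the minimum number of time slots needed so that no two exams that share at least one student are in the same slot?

3

Civics, Algebra, Geology all conflict with each other, so at least 3 time slots are needed.
A valid assignment using 3 time slots: Music=3, Calculus=3, Civics=2, Algebra=3, Geology=1, Logic=1, Statistics=2. No two conflicting exams share a time slot.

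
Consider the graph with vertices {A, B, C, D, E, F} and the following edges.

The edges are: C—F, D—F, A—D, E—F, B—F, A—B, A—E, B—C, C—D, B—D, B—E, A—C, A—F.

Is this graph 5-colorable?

Yes

The chromatic number is 5. A, B, C, D, F are pairwise adjacent (a clique of size 5), so at least 5 colors are needed.
5 colors suffice: A=2, B=3, C=5, D=4, E=4, F=1.
That is already a proper 5-coloring.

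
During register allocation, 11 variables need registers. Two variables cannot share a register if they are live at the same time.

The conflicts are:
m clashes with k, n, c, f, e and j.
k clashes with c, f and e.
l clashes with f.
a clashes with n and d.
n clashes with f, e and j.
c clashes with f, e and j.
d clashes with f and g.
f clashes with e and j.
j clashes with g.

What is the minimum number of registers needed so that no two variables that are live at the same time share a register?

5

m, k, c, f, e pairwise conflict, so at least 5 registers are needed.
5 registers suffice: register 1 → {a, f, g}; register 2 → {m, l, d}; register 3 → {e, j}; register 4 → {n, c}; register 5 → {k}. No two conflicting variables share a register.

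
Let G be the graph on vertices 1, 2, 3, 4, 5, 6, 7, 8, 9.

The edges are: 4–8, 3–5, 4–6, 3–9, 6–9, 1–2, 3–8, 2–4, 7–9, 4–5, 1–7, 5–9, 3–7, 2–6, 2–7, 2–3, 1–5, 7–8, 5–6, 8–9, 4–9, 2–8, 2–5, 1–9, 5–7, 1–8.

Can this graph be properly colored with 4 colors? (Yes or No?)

Yes

The chromatic number is 4. 1, 7, 8, 9 are mutually adjacent (a clique of size 4), so at least 4 colors are needed.
One proper 4-coloring: 1=yellow, 2=red, 3=yellow, 4=green, 5=blue, 6=yellow, 7=green, 8=blue, 9=red.
That is already a proper 4-coloring.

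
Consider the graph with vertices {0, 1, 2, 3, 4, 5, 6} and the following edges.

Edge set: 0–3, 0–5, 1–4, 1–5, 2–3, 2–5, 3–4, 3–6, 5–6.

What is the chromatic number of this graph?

The cycle 1-5-6-3-4-1 has odd length 5, so it cannot be 2-colored; at least 3 colors are needed.
3 colors suffice: 0=blue, 1=green, 2=blue, 3=red, 4=blue, 5=red, 6=blue. Each edge has distinct colors on its endpoints.

3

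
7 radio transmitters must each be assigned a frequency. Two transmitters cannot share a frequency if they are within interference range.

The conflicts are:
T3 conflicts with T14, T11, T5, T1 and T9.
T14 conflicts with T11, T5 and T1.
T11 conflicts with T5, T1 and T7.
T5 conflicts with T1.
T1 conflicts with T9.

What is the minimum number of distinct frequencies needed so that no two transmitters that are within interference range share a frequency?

T3, T14, T11, T5, T1 pairwise conflict, so at least 5 frequencies are needed.
A valid assignment using 5 frequencies: T3=1, T14=5, T11=2, T5=4, T1=3, T9=2, T7=1. Each listed conflict is separated.

5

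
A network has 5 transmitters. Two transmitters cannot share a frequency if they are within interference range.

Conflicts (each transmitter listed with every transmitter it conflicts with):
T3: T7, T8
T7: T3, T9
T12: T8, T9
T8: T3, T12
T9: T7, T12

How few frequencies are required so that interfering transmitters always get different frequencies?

3

The cycle T12-T9-T7-T3-T8-T12 has odd length 5, so it cannot be 2-colored; at least 3 frequencies are needed.
3 frequencies suffice: frequency 1 → {T7, T8}; frequency 2 → {T3, T9}; frequency 3 → {T12}. Each listed conflict is separated.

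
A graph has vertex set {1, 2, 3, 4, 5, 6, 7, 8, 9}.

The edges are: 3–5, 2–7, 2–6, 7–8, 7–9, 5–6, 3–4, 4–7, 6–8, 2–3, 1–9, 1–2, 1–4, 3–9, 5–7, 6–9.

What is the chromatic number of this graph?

2

2 and 7 are adjacent, so at least 2 colors are needed.
One proper 2-coloring: 1=a, 2=b, 3=a, 4=b, 5=b, 6=a, 7=a, 8=b, 9=b. Every edge joins two different colors.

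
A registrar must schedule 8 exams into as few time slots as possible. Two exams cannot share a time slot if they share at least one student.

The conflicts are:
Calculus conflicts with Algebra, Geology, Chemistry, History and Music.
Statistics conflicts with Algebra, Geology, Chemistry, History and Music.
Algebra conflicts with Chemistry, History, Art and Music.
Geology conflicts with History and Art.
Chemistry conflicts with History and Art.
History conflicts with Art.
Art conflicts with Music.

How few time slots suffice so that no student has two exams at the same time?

4

Statistics, Algebra, Chemistry, History are mutually in conflict, so at least 4 time slots are needed.
Using 4 time slots: Calculus=4, Statistics=4, Algebra=1, Geology=1, Chemistry=3, History=2, Art=4, Music=2. Every pair that conflicts lands in different time slots.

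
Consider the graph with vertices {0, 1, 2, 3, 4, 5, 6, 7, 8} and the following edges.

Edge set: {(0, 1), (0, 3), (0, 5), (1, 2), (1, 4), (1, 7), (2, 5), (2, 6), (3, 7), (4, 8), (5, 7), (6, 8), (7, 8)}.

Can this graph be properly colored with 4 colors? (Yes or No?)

Yes

The chromatic number is 3. The cycle 2-1-4-8-6-2 has odd length 5, so it cannot be 2-colored; at least 3 colors are needed.
3 colors suffice: 0=blue, 1=red, 2=blue, 3=red, 4=blue, 5=red, 6=green, 7=blue, 8=red.
Since 4 ≥ 3, a proper 4-coloring certainly exists.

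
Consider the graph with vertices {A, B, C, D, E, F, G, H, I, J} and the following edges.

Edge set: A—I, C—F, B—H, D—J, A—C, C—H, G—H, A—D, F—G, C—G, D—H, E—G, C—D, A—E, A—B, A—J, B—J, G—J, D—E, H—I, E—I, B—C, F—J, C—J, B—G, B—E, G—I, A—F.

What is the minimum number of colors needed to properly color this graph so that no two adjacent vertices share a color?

4

B, C, G, H form a clique, so at least 4 colors are needed.
A valid assignment using 4 colors: A=blue, B=yellow, C=red, D=yellow, E=red, F=yellow, G=blue, H=green, I=yellow, J=green. Every edge joins two different colors.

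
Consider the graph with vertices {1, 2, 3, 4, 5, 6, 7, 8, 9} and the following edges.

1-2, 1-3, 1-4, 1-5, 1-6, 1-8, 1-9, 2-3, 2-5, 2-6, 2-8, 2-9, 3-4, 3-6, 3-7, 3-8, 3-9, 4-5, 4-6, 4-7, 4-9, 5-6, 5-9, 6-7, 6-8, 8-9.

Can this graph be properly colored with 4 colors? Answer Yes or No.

1, 2, 3, 8, 9 are pairwise adjacent (a clique of size 5), so at least 5 colors are needed.
So 4 colors are not enough.

No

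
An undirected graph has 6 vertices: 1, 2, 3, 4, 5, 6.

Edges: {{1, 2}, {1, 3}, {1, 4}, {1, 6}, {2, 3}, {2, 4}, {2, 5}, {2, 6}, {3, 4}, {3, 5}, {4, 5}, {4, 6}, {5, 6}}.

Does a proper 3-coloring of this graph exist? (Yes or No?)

No

2, 4, 5, 6 form a clique, so at least 4 colors are needed.
So 3 colors are not enough.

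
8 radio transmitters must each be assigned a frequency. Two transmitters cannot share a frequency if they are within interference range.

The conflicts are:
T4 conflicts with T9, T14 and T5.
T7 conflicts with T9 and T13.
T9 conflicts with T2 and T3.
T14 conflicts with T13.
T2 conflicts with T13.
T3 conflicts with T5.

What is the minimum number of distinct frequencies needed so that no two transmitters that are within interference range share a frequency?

3

The cycle T13-T7-T9-T4-T14-T13 has odd length 5, so it cannot be 2-colored; at least 3 frequencies are needed.
Using 3 frequencies: T4=2, T7=2, T9=1, T14=3, T2=2, T3=2, T5=1, T13=1. No two conflicting transmitters share a frequency.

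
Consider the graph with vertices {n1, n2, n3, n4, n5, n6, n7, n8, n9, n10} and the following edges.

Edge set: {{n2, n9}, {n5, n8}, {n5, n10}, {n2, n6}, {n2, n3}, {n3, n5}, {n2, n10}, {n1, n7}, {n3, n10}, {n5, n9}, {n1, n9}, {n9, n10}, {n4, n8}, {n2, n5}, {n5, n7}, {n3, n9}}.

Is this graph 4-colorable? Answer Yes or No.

No

n2, n3, n5, n9, n10 form a clique, so at least 5 colors are needed.
So 4 colors are not enough.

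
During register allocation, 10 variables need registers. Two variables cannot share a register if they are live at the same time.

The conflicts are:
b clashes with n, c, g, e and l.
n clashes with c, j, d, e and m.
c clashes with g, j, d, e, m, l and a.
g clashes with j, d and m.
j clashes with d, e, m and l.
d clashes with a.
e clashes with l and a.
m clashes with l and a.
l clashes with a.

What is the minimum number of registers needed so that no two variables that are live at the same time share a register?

4

c, m, l, a all conflict with each other, so at least 4 registers are needed.
Using 4 registers: b=2, n=4, c=1, g=4, j=2, d=3, e=3, m=3, l=4, a=2. Each listed conflict is separated.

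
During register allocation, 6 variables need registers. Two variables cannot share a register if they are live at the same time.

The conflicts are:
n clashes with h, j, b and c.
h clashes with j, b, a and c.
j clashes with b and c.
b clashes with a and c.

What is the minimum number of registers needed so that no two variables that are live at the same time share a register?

5

n, h, j, b, c are mutually in conflict, so at least 5 registers are needed.
Using 5 registers: n=5, h=2, j=3, b=1, a=3, c=4. Every pair that conflicts lands in different registers.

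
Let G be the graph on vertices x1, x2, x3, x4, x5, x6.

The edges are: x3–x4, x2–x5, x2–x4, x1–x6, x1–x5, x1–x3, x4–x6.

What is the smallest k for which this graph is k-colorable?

The cycle x2-x4-x3-x1-x5-x2 has odd length 5, so it cannot be 2-colored; at least 3 colors are needed.
3 colors suffice: x1=R, x2=G, x3=B, x4=R, x5=B, x6=B. Each edge has distinct colors on its endpoints.

3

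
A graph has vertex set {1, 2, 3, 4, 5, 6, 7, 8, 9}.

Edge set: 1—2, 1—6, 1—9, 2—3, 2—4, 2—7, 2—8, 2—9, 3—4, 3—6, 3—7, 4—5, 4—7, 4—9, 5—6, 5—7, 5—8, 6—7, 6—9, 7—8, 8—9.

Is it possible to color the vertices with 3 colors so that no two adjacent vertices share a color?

2, 3, 4, 7 are pairwise adjacent (a clique of size 4), so at least 4 colors are needed.
So 3 colors are not enough.

No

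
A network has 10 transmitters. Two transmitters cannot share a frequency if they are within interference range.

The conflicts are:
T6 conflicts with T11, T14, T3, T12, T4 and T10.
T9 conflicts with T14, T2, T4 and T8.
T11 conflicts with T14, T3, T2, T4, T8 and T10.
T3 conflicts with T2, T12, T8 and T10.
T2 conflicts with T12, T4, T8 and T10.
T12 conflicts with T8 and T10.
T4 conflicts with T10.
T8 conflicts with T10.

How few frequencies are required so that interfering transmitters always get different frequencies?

5

T11, T3, T2, T8, T10 are mutually in conflict, so at least 5 frequencies are needed.
A valid assignment using 5 frequencies: T6=1, T9=2, T11=2, T14=3, T3=5, T2=1, T12=2, T4=4, T8=4, T10=3. No two conflicting transmitters share a frequency.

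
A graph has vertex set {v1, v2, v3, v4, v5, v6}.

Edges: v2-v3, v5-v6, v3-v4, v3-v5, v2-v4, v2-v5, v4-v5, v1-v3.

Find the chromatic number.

4

v2, v3, v4, v5 are mutually adjacent (a clique of size 4), so at least 4 colors are needed.
4 colors suffice: color 1 → {v3, v6}; color 2 → {v1, v5}; color 3 → {v2}; color 4 → {v4}. Each edge has distinct colors on its endpoints.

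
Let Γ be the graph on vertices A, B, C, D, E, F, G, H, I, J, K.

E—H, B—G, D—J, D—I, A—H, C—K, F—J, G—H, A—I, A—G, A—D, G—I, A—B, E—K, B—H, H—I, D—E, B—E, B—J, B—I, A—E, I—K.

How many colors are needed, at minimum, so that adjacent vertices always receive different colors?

A, B, G, H, I are mutually adjacent (a clique of size 5), so at least 5 colors are needed.
5 colors suffice: color 1 → {B, D, F, K}; color 2 → {A, C, J}; color 3 → {E, I}; color 4 → {H}; color 5 → {G}. Every edge joins two different colors.

5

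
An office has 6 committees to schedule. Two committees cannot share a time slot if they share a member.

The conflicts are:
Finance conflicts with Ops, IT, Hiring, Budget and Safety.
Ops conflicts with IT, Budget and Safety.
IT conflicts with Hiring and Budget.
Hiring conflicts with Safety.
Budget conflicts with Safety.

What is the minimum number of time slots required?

Finance, Ops, Budget, Safety all conflict with each other, so at least 4 time slots are needed.
4 time slots suffice: time slot 1 → {Finance}; time slot 2 → {IT, Safety}; time slot 3 → {Ops, Hiring}; time slot 4 → {Budget}. No two conflicting committees share a time slot.

4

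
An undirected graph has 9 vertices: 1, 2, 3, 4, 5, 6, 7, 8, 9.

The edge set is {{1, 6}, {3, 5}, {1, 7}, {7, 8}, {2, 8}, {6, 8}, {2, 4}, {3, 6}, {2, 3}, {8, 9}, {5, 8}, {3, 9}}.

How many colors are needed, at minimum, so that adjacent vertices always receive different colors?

2

1 and 6 are adjacent, so at least 2 colors are needed.
2 colors suffice: 1=red, 2=blue, 3=red, 4=red, 5=blue, 6=blue, 7=blue, 8=red, 9=blue. Each edge has distinct colors on its endpoints.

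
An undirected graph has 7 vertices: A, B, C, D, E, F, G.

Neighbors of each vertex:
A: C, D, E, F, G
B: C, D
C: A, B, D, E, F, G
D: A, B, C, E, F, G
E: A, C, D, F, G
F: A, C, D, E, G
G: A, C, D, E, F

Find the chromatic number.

A, C, D, E, F, G are pairwise adjacent (a clique of size 6), so at least 6 colors are needed.
A valid assignment using 6 colors: A=5, B=3, C=1, D=2, E=4, F=3, G=6. Every edge joins two different colors.

6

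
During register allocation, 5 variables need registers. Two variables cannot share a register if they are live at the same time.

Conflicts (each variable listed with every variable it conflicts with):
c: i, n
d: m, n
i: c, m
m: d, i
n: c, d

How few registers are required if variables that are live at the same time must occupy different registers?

The cycle d-m-i-c-n-d has odd length 5, so it cannot be 2-colored; at least 3 registers are needed.
3 registers suffice: register 1 → {i, n}; register 2 → {c, m}; register 3 → {d}. No two conflicting variables share a register.

3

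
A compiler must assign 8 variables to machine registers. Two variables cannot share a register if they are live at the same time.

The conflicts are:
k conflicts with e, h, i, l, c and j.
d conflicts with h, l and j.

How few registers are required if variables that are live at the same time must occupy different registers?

2

d and l conflict, so at least 2 registers are needed.
2 registers suffice: register 1 → {k, d}; register 2 → {e, h, i, l, c, j}. No two conflicting variables share a register.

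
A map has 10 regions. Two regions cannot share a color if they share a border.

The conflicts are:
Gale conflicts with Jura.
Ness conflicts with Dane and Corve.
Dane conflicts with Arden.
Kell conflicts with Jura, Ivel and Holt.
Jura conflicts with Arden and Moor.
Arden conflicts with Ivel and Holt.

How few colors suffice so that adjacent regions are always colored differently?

2

Dane and Arden conflict, so at least 2 colors are needed.
2 colors suffice: Gale=2, Ness=2, Dane=1, Kell=2, Jura=1, Arden=2, Corve=1, Moor=2, Ivel=1, Holt=1. Every pair that conflicts lands in different colors.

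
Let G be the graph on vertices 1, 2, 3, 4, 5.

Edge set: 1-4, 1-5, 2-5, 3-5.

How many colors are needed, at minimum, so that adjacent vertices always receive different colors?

2

1 and 5 are adjacent, so at least 2 colors are needed.
2 colors suffice: color red → {4, 5}; color blue → {1, 2, 3}. Every edge joins two different colors.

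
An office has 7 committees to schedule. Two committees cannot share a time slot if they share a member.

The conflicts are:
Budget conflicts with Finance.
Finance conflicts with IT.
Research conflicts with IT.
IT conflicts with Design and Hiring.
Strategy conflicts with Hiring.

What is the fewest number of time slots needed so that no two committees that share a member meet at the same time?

IT and Design conflict, so at least 2 time slots are needed.
Using 2 time slots: Budget=1, Finance=2, Research=2, IT=1, Design=2, Strategy=1, Hiring=2. No two conflicting committees share a time slot.

2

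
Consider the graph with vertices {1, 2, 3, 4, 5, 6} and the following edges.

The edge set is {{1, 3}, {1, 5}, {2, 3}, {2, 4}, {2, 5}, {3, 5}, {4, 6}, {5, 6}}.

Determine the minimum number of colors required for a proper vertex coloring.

1, 3, 5 are mutually adjacent, so at least 3 colors are needed.
3 colors suffice: color red → {4, 5}; color blue → {3, 6}; color green → {1, 2}. Each edge has distinct colors on its endpoints.

3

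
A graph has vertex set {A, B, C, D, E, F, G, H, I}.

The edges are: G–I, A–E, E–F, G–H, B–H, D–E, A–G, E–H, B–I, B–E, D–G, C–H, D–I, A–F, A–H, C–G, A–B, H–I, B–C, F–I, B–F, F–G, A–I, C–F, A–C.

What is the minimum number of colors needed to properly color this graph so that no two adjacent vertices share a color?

4

A, B, E, F are pairwise adjacent (a clique of size 4), so at least 4 colors are needed.
4 colors suffice: color 1 → {A, D}; color 2 → {F, H}; color 3 → {B, G}; color 4 → {C, E, I}. Every edge joins two different colors.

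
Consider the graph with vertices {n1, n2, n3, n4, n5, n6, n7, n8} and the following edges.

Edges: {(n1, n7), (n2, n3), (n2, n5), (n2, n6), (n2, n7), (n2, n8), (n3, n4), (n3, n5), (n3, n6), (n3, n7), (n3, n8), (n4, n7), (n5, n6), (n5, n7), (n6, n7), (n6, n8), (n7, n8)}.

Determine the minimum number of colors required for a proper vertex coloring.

n2, n3, n5, n6, n7 are pairwise adjacent (a clique of size 5), so at least 5 colors are needed.
A valid assignment using 5 colors: n1=2, n2=4, n3=2, n4=3, n5=5, n6=3, n7=1, n8=5. No two adjacent vertices share a color.

5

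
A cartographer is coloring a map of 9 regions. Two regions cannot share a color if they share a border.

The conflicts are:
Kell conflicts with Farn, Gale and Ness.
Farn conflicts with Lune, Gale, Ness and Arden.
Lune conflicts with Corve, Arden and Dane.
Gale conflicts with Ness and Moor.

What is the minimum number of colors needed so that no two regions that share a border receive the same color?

Kell, Farn, Gale, Ness pairwise conflict, so at least 4 colors are needed.
4 colors suffice: color 1 → {Farn, Corve, Moor, Dane}; color 2 → {Lune, Gale}; color 3 → {Kell, Arden}; color 4 → {Ness}. Every pair that conflicts lands in different colors.

4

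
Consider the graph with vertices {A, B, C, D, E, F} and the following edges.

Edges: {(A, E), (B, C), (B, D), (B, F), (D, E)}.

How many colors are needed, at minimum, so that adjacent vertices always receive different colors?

B and D are adjacent, so at least 2 colors are needed.
2 colors suffice: color red → {B, E}; color blue → {A, C, D, F}. Every edge joins two different colors.

2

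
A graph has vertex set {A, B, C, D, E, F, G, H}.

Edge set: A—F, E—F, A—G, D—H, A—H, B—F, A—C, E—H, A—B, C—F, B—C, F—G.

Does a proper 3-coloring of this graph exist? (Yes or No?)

A, B, C, F are pairwise adjacent (a clique of size 4), so at least 4 colors are needed.
So 3 colors are not enough.

No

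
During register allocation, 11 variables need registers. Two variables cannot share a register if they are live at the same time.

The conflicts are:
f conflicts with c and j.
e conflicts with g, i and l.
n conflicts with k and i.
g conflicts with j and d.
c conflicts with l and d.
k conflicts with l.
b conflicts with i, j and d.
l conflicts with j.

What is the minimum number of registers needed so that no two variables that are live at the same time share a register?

3

The cycle n-k-l-e-i-n has odd length 5, so it cannot be 2-colored; at least 3 registers are needed.
3 registers suffice: register 1 → {f, g, i, l}; register 2 → {e, n, j, d}; register 3 → {c, k, b}. No two conflicting variables share a register.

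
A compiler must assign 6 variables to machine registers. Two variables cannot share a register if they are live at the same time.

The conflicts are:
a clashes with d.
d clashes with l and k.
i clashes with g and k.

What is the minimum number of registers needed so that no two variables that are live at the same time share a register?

d and l conflict, so at least 2 registers are needed.
2 registers suffice: register 1 → {d, i}; register 2 → {a, l, g, k}. Each listed conflict is separated.

2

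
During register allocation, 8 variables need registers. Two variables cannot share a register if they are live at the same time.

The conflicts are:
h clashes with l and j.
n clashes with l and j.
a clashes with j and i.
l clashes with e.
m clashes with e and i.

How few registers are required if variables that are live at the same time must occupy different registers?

3

The cycle a-i-m-e-l-n-j-a has odd length 7, so it cannot be 2-colored; at least 3 registers are needed.
A valid assignment using 3 registers: h=2, n=2, a=2, l=1, m=1, j=1, e=2, i=3. Each listed conflict is separated.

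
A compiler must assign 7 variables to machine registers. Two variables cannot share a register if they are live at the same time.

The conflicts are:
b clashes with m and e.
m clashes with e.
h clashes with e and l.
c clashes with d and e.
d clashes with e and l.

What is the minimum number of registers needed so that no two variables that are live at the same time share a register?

b, m, e are mutually in conflict, so at least 3 registers are needed.
3 registers suffice: b=2, m=3, h=2, c=3, d=2, e=1, l=1. No two conflicting variables share a register.

3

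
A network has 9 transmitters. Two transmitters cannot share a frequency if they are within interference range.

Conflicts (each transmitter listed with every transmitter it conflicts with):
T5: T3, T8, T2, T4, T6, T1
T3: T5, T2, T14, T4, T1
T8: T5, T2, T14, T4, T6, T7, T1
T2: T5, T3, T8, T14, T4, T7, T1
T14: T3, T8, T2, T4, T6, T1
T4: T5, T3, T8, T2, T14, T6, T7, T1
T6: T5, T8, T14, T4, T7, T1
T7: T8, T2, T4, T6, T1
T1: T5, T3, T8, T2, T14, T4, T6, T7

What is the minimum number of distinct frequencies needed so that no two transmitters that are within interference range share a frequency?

5

T8, T2, T4, T7, T1 pairwise conflict, so at least 5 frequencies are needed.
A valid assignment using 5 frequencies: T5=5, T3=3, T8=3, T2=4, T14=5, T4=1, T6=4, T7=5, T1=2. Every pair that conflicts lands in different frequencies.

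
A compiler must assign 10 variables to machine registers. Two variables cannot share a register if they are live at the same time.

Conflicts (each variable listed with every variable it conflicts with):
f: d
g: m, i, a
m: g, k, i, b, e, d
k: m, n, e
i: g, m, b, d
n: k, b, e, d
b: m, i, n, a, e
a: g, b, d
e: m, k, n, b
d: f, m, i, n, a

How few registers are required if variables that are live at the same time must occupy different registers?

m, i, d pairwise conflict, so at least 3 registers are needed.
3 registers suffice: register 1 → {f, m, n, a}; register 2 → {g, k, b, d}; register 3 → {i, e}. No two conflicting variables share a register.

3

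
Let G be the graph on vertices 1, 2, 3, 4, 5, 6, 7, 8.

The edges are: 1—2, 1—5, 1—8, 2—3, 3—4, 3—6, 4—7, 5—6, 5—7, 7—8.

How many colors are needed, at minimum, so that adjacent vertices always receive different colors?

3

The cycle 7-4-3-6-5-7 has odd length 5, so it cannot be 2-colored; at least 3 colors are needed.
A valid assignment using 3 colors: 1=red, 2=blue, 3=red, 4=blue, 5=blue, 6=green, 7=red, 8=blue. No two adjacent vertices share a color.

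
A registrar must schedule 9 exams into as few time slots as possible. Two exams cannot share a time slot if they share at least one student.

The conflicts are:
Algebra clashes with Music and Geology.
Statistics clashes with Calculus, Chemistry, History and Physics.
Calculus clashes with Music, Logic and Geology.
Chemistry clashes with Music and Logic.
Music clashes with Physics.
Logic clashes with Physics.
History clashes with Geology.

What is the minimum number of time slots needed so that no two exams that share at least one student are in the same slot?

Statistics and History conflict, so at least 2 time slots are needed.
2 time slots suffice: time slot 1 → {Algebra, Calculus, Chemistry, History, Physics}; time slot 2 → {Statistics, Music, Logic, Geology}. No two conflicting exams share a time slot.

2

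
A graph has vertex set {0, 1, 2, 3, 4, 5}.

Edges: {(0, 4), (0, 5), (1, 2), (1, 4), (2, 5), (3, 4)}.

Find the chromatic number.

3

The cycle 1-4-0-5-2-1 has odd length 5, so it cannot be 2-colored; at least 3 colors are needed.
3 colors suffice: color a → {2, 4}; color b → {0, 1, 3}; color c → {5}. Every edge joins two different colors.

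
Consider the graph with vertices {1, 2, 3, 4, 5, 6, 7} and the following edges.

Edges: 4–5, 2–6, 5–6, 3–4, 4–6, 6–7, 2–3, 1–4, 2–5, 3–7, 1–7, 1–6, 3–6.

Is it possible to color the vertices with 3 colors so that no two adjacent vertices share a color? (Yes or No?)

Yes

The chromatic number is 3. 1, 6, 7 are mutually adjacent, so at least 3 colors are needed.
3 colors suffice: color a → {6}; color b → {2, 4, 7}; color c → {1, 3, 5}.
That is already a proper 3-coloring.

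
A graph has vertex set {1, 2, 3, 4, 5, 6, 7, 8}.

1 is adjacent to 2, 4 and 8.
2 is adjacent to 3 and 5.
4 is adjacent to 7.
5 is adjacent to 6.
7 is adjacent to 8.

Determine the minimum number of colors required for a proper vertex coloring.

2 and 5 are adjacent, so at least 2 colors are needed.
2 colors suffice: 1=b, 2=a, 3=b, 4=a, 5=b, 6=a, 7=b, 8=a. No two adjacent vertices share a color.

2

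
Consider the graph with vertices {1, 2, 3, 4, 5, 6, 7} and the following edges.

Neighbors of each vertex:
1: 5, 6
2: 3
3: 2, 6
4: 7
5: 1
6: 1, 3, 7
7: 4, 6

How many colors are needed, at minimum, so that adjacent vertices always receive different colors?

1 and 6 are adjacent, so at least 2 colors are needed.
2 colors suffice: color a → {2, 4, 5, 6}; color b → {1, 3, 7}. Each edge has distinct colors on its endpoints.

2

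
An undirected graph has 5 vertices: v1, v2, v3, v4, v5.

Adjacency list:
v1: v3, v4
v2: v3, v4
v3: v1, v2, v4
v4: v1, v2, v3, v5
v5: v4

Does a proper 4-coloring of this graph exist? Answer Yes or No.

The chromatic number is 3. v2, v3, v4 are pairwise adjacent, so at least 3 colors are needed.
3 colors suffice: color 1 → {v4}; color 2 → {v3, v5}; color 3 → {v1, v2}.
Since 4 ≥ 3, a proper 4-coloring certainly exists.

Yes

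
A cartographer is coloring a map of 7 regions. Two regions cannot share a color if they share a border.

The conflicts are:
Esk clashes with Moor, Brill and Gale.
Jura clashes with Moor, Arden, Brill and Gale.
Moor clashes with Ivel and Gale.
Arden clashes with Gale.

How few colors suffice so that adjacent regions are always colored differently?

Jura, Arden, Gale all conflict with each other, so at least 3 colors are needed.
A valid assignment using 3 colors: Esk=1, Jura=1, Moor=2, Arden=2, Brill=2, Ivel=1, Gale=3. No two conflicting regions share a color.

3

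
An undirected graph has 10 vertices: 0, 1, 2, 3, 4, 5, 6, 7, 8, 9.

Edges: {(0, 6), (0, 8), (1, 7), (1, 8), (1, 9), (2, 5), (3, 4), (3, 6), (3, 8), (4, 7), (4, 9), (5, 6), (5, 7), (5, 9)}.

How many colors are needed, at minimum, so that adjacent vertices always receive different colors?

3

The cycle 9-4-3-6-5-9 has odd length 5, so it cannot be 2-colored; at least 3 colors are needed.
A valid assignment using 3 colors: 0=red, 1=red, 2=blue, 3=red, 4=blue, 5=red, 6=blue, 7=green, 8=blue, 9=green. No two adjacent vertices share a color.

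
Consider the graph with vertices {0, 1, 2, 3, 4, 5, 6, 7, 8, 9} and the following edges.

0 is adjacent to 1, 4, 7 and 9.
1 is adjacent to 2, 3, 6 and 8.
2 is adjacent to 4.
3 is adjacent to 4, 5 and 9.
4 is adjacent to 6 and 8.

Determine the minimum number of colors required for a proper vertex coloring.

2

0 and 4 are adjacent, so at least 2 colors are needed.
2 colors suffice: 0=blue, 1=red, 2=blue, 3=blue, 4=red, 5=red, 6=blue, 7=red, 8=blue, 9=red. Each edge has distinct colors on its endpoints.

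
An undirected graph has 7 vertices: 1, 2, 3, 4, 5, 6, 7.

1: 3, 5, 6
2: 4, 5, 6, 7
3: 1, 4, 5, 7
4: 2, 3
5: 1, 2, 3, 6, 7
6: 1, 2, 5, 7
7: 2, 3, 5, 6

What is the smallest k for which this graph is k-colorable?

4

2, 5, 6, 7 are pairwise adjacent (a clique of size 4), so at least 4 colors are needed.
One proper 4-coloring: 1=c, 2=d, 3=b, 4=a, 5=a, 6=b, 7=c. Every edge joins two different colors.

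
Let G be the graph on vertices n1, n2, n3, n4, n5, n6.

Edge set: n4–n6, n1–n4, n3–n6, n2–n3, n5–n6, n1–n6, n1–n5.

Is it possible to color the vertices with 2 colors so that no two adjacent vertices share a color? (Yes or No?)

No

n1, n5, n6 form a triangle, so at least 3 colors are needed.
So 2 colors are not enough.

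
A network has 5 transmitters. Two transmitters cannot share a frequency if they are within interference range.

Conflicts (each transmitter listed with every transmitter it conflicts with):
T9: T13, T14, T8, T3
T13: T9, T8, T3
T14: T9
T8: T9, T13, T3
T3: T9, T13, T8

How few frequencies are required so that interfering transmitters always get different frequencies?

T9, T13, T8, T3 pairwise conflict, so at least 4 frequencies are needed.
A valid assignment using 4 frequencies: T9=1, T13=4, T14=2, T8=2, T3=3. No two conflicting transmitters share a frequency.

4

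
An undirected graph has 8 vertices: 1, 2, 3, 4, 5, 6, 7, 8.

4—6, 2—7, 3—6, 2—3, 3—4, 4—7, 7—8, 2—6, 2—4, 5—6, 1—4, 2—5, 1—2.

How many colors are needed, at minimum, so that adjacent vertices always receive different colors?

2, 3, 4, 6 are pairwise adjacent (a clique of size 4), so at least 4 colors are needed.
4 colors suffice: color a → {2, 8}; color b → {4, 5}; color c → {1, 6, 7}; color d → {3}. Every edge joins two different colors.

4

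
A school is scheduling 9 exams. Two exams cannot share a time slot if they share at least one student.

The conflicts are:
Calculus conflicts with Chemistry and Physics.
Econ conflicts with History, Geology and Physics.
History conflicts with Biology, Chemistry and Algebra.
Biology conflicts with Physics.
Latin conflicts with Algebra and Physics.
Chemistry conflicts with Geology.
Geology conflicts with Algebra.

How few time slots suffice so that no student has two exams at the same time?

3

The cycle Algebra-History-Econ-Physics-Latin-Algebra has odd length 5, so it cannot be 2-colored; at least 3 time slots are needed.
3 time slots suffice: time slot 1 → {History, Geology, Physics}; time slot 2 → {Econ, Biology, Chemistry, Algebra}; time slot 3 → {Calculus, Latin}. Each listed conflict is separated.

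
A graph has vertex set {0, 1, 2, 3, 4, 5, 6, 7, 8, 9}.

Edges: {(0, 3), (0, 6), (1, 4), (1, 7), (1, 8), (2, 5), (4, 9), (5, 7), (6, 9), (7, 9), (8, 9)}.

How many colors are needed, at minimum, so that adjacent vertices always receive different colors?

0 and 3 are adjacent, so at least 2 colors are needed.
2 colors suffice: color red → {0, 1, 5, 9}; color blue → {2, 3, 4, 6, 7, 8}. Each edge has distinct colors on its endpoints.

2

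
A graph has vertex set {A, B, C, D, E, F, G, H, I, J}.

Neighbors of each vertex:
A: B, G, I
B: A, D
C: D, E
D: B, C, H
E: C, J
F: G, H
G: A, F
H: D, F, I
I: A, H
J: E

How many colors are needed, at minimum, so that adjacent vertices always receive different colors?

3

The cycle H-D-B-A-I-H has odd length 5, so it cannot be 2-colored; at least 3 colors are needed.
One proper 3-coloring: A=1, B=2, C=2, D=1, E=1, F=1, G=2, H=2, I=3, J=2. No two adjacent vertices share a color.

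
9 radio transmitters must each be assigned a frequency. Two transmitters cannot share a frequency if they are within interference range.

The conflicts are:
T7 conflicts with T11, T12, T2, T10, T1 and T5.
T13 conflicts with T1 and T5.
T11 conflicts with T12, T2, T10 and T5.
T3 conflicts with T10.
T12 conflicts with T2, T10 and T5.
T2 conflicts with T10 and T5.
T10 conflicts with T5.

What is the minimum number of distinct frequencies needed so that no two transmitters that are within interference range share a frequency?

6

T7, T11, T12, T2, T10, T5 all conflict with each other, so at least 6 frequencies are needed.
6 frequencies suffice: frequency 1 → {T3, T1, T5}; frequency 2 → {T13, T10}; frequency 3 → {T7}; frequency 4 → {T2}; frequency 5 → {T11}; frequency 6 → {T12}. Each listed conflict is separated.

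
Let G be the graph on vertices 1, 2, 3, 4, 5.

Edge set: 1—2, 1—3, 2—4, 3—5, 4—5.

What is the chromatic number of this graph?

3

The cycle 2-1-3-5-4-2 has odd length 5, so it cannot be 2-colored; at least 3 colors are needed.
One proper 3-coloring: 1=b, 2=a, 3=a, 4=c, 5=b. No two adjacent vertices share a color.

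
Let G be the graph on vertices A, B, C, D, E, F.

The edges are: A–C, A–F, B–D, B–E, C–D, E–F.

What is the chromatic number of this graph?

2

B and E are adjacent, so at least 2 colors are needed.
2 colors suffice: A=1, B=2, C=2, D=1, E=1, F=2. No two adjacent vertices share a color.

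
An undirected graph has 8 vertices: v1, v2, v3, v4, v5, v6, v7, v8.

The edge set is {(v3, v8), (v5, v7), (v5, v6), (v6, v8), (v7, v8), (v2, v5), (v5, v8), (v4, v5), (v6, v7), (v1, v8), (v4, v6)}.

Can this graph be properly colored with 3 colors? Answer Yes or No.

No

v5, v6, v7, v8 are mutually adjacent (a clique of size 4), so at least 4 colors are needed.
So 3 colors are not enough.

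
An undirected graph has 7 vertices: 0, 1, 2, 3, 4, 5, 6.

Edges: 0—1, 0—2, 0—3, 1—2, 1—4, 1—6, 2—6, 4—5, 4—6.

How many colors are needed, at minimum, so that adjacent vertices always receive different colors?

1, 2, 6 are mutually adjacent, so at least 3 colors are needed.
3 colors suffice: color a → {1, 3, 5}; color b → {0, 6}; color c → {2, 4}. No two adjacent vertices share a color.

3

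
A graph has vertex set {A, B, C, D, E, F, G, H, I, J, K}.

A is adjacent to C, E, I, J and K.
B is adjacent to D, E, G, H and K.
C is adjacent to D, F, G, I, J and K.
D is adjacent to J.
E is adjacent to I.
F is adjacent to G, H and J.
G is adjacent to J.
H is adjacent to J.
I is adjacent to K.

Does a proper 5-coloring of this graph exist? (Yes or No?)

Yes

The chromatic number is 4. A, C, I, K form a clique, so at least 4 colors are needed.
4 colors suffice: color red → {B, C}; color blue → {E, J, K}; color green → {A, D, F}; color yellow → {G, H, I}.
Since 5 ≥ 4, a proper 5-coloring certainly exists.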